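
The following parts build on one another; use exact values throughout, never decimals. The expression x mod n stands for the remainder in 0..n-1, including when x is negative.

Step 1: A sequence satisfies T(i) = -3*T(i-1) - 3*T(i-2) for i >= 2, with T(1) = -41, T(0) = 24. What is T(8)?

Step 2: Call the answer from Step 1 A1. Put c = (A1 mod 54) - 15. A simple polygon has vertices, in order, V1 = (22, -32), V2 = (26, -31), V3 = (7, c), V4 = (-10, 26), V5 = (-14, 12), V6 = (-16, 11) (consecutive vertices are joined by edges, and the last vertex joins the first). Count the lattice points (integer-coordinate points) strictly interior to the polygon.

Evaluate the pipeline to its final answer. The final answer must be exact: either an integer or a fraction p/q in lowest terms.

764

Step 1: T(2) = -3*(-41) - 3*(24) = 51; iterating: T(2)=51, T(3)=-30, T(4)=-63, T(5)=279, T(6)=-648, T(7)=1107, T(8)=-1377; answer -1377
Step 2: A1 = -1377; c = 12; cross terms: (22*-31 - 26*-32)=150, (26*12 - 7*-31)=529, (7*26 - -10*12)=302, (-10*12 - -14*26)=244, (-14*11 - -16*12)=38, (-16*-32 - 22*11)=270; twice the area = |1533| = 1533; area = 1533/2; boundary points = 1 + 1 + 1 + 2 + 1 + 1 = 7; strictly interior points = area - boundary/2 + 1 = 764; answer 764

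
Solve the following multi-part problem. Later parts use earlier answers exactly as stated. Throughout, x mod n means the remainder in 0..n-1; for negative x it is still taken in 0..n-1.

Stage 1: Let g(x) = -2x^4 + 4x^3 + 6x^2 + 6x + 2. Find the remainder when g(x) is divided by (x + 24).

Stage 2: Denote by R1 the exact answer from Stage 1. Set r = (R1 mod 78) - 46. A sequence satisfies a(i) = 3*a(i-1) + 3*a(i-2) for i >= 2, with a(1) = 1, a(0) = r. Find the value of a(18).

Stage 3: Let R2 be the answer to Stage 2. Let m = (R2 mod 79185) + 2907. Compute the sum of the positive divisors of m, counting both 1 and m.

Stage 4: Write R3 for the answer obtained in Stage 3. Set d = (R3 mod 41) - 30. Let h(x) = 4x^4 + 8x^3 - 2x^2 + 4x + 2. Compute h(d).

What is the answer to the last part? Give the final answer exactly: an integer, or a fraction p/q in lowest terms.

Stage 1: remainder = value at the root: -2*(-24)^4 + 4*(-24)^3 + 6*(-24)^2 + 6*(-24)^1 + 2 = (-663552) + (-55296) + (3456) + (-144) + (2) = -715534; answer -715534
Stage 2: R1 = -715534; r = -8; a(2) = 3*(1) + 3*(-8) = -21; iterating: a(2)=-21, a(3)=-60, a(4)=-243, a(5)=-909, a(6)=-3456, a(7)=-13095, a(8)=-49653, a(9)=-188244, a(10)=-713691, a(11)=-2705805, a(12)=-10258488, a(13)=-38892879, a(14)=-147454101, a(15)=-559040940, a(16)=-2119485123, a(17)=-8035578189, a(18)=-30465189936; answer -30465189936
Stage 3: R2 = -30465189936; m = 53946; 53946 = 2 * 3^6 * 37; sigma = (1 + 2) * (1 + 3 + 9 + 27 + 81 + 243 + 729) * (1 + 37) = 3 * 1093 * 38 = 124602; answer 124602
Stage 4: R3 = 124602; d = -27; 4*(-27)^4 + 8*(-27)^3 - 2*(-27)^2 + 4*(-27)^1 + 2 = (2125764) + (-157464) + (-1458) + (-108) + (2) = 1966736; answer 1966736

1966736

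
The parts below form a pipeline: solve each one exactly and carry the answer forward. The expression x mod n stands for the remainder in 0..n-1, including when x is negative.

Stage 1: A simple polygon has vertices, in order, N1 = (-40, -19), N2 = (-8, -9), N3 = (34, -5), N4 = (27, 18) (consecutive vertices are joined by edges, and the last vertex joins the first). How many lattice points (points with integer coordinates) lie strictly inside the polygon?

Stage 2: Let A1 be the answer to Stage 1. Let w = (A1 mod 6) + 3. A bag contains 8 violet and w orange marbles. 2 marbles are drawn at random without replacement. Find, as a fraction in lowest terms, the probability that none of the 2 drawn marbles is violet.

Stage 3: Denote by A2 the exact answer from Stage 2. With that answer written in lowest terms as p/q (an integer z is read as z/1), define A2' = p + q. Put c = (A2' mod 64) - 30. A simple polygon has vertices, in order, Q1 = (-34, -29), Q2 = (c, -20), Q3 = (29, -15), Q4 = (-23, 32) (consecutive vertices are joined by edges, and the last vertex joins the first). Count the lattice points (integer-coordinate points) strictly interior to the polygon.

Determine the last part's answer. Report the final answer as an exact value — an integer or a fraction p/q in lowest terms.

1893

Stage 1: cross terms: (-40*-9 - -8*-19)=208, (-8*-5 - 34*-9)=346, (34*18 - 27*-5)=747, (27*-19 - -40*18)=207; twice the area = |1508| = 1508; area = 754; boundary points = 2 + 2 + 1 + 1 = 6; strictly interior points = area - boundary/2 + 1 = 752; answer 752
Stage 2: A1 = 752; w = 5; total draws C(13,2) = 78; favorable C(5,2) = 10; P = 5/39; answer 5/39
Stage 3: A2 = 5/39; threaded value p + q = 44; c = 14; cross terms: (-34*-20 - 14*-29)=1086, (14*-15 - 29*-20)=370, (29*32 - -23*-15)=583, (-23*-29 - -34*32)=1755; twice the area = |3794| = 3794; area = 1897; boundary points = 3 + 5 + 1 + 1 = 10; strictly interior points = area - boundary/2 + 1 = 1893; answer 1893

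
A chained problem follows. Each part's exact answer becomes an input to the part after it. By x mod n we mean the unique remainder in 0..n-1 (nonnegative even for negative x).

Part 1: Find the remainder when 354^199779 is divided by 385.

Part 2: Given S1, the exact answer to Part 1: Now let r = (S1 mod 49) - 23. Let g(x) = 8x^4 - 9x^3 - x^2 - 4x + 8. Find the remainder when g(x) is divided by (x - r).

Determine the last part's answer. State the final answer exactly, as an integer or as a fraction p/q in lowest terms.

Part 1: squarings mod 385: 354^1=354, 354^2=191, 354^4=291, 354^8=366, 354^16=361, 354^32=191, 354^64=291, 354^128=366, 354^256=361, 354^512=191, 354^1024=291, 354^2048=366, 354^4096=361, 354^8192=191, 354^16384=291, 354^32768=366, 354^65536=361, 354^131072=191; 354^199779 = 354^1 * 354^2 * 354^32 * 354^64 * 354^1024 * 354^2048 * 354^65536 * 354^131072 = 204 (mod 385); answer 204
Part 2: S1 = 204; r = -15; remainder = value at the root: 8*(-15)^4 - 9*(-15)^3 - 1*(-15)^2 - 4*(-15)^1 + 8 = (405000) + (30375) + (-225) + (60) + (8) = 435218; answer 435218

435218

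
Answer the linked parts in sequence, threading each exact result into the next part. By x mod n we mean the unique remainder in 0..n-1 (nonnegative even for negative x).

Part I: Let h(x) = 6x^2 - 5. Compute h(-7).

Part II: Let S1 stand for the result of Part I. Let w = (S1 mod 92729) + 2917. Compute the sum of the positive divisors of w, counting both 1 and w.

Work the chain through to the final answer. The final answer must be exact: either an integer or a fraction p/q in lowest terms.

5520

Part I: 6*(-7)^2 - 5 = (294) + (-5) = 289; answer 289
Part II: S1 = 289; w = 3206; 3206 = 2 * 7 * 229; sigma = (1 + 2) * (1 + 7) * (1 + 229) = 3 * 8 * 230 = 5520; answer 5520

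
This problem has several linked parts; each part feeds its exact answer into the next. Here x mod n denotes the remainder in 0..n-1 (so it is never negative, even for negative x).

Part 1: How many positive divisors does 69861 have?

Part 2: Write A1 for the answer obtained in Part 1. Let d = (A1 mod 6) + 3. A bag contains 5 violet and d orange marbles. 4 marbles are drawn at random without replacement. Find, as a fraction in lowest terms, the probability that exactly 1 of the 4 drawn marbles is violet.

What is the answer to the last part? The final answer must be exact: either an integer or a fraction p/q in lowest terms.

Part 1: 69861 = 3 * 11 * 29 * 73; number of divisors = (1+1) * (1+1) * (1+1) * (1+1) = 16; answer 16
Part 2: A1 = 16; d = 7; total draws C(12,4) = 495; favorable C(5,1)*C(7,3) = 175; P = 35/99; answer 35/99

35/99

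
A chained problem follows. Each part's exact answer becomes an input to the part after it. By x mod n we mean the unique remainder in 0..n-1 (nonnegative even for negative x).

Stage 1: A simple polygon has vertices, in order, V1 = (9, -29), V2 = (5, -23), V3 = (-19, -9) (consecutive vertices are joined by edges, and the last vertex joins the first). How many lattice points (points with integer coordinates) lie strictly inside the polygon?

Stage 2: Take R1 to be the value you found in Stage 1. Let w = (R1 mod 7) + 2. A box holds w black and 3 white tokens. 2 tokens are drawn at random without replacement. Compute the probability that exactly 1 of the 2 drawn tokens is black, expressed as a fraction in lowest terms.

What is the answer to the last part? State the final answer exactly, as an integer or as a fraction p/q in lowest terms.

24/55

Stage 1: cross terms: (9*-23 - 5*-29)=-62, (5*-9 - -19*-23)=-482, (-19*-29 - 9*-9)=632; twice the area = |88| = 88; area = 44; boundary points = 2 + 2 + 4 = 8; strictly interior points = area - boundary/2 + 1 = 41; answer 41
Stage 2: R1 = 41; w = 8; total draws C(11,2) = 55; favorable C(8,1)*C(3,1) = 24; P = 24/55; answer 24/55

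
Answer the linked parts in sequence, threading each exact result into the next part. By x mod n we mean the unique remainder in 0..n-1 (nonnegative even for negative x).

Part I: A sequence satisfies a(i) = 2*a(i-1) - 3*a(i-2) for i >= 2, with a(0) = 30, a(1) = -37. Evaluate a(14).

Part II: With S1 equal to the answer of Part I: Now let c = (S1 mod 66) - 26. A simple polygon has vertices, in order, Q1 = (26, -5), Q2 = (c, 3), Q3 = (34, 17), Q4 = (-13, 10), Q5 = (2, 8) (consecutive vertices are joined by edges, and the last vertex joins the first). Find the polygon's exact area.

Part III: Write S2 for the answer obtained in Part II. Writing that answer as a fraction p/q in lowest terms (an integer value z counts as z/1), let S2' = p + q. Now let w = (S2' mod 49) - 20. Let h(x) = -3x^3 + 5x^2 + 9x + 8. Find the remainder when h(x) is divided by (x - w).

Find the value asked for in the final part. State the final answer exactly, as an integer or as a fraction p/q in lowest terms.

7

Part I: a(2) = 2*(-37) - 3*(30) = -164; iterating: a(2)=-164, a(3)=-217, a(4)=58, a(5)=767, a(6)=1360, a(7)=419, a(8)=-3242, a(9)=-7741, a(10)=-5756, a(11)=11711, a(12)=40690, a(13)=46247, a(14)=-29576; answer -29576
Part II: S1 = -29576; c = 32; cross terms: (26*3 - 32*-5)=238, (32*17 - 34*3)=442, (34*10 - -13*17)=561, (-13*8 - 2*10)=-124, (2*-5 - 26*8)=-218; twice the area = |899| = 899; area = 899/2; answer 899/2
Part III: S2 = 899/2; threaded value p + q = 901; w = -1; remainder = value at the root: -3*(-1)^3 + 5*(-1)^2 + 9*(-1)^1 + 8 = (3) + (5) + (-9) + (8) = 7; answer 7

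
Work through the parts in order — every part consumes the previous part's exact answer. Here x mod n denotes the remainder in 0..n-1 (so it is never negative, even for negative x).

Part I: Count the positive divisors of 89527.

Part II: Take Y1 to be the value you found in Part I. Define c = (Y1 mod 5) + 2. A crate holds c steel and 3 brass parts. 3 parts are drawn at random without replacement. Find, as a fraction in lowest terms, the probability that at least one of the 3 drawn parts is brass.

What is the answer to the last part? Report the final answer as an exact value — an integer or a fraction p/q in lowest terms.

Part I: 89527 is prime, so its only divisors are 1 and 89527; count = 2; answer 2
Part II: Y1 = 2; c = 4; total draws C(7,3) = 35; complement C(4,3) = 4; favorable 35 - 4 = 31; P = 31/35; answer 31/35

31/35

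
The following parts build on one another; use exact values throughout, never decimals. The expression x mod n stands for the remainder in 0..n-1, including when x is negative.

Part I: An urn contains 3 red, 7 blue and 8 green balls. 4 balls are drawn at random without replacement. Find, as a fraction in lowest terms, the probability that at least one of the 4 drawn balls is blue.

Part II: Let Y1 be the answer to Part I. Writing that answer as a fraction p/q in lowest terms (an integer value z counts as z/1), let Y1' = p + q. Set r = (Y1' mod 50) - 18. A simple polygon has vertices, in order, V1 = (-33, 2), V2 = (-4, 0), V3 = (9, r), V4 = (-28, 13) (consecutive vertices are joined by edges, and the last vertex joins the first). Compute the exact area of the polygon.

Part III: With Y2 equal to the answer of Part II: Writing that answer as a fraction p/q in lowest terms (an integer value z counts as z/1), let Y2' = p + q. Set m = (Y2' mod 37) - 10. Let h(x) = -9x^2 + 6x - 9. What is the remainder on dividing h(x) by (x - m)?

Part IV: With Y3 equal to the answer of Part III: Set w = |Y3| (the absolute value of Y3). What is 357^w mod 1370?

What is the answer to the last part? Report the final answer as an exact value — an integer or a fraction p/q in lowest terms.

127

Part I: total draws C(18,4) = 3060; complement C(11,4) = 330; favorable 3060 - 330 = 2730; P = 91/102; answer 91/102
Part II: Y1 = 91/102; threaded value p + q = 193; r = 25; cross terms: (-33*0 - -4*2)=8, (-4*25 - 9*0)=-100, (9*13 - -28*25)=817, (-28*2 - -33*13)=373; twice the area = |1098| = 1098; area = 549; answer 549
Part III: Y2 = 549; threaded value p + q = 550; m = 22; remainder = value at the root: -9*(22)^2 + 6*(22)^1 - 9 = (-4356) + (132) + (-9) = -4233; answer -4233
Part IV: Y3 = -4233; w = 4233; squarings mod 1370: 357^1=357, 357^2=39, 357^4=151, 357^8=881, 357^16=741, 357^32=1081, 357^64=1321, 357^128=1031, 357^256=1211, 357^512=621, 357^1024=671, 357^2048=881, 357^4096=741; 357^4233 = 357^1 * 357^8 * 357^128 * 357^4096 = 127 (mod 1370); answer 127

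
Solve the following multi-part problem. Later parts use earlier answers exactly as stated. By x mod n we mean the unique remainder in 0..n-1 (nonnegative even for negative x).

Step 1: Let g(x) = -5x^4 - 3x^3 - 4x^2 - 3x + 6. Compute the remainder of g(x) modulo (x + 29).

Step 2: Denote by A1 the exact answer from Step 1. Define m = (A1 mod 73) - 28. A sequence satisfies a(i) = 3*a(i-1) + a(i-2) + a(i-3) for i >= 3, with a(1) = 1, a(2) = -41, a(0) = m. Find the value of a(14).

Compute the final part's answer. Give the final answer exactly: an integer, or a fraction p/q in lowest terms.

Step 1: remainder = value at the root: -5*(-29)^4 - 3*(-29)^3 - 4*(-29)^2 - 3*(-29)^1 + 6 = (-3536405) + (73167) + (-3364) + (87) + (6) = -3466509; answer -3466509
Step 2: A1 = -3466509; m = 14; a(3) = 3*(-41) + 1*(1) + 1*(14) = -108; iterating: a(3)=-108, a(4)=-364, a(5)=-1241, a(6)=-4195, a(7)=-14190, a(8)=-48006, a(9)=-162403, a(10)=-549405, a(11)=-1858624, a(12)=-6287680, a(13)=-21271069, a(14)=-71959511; answer -71959511

-71959511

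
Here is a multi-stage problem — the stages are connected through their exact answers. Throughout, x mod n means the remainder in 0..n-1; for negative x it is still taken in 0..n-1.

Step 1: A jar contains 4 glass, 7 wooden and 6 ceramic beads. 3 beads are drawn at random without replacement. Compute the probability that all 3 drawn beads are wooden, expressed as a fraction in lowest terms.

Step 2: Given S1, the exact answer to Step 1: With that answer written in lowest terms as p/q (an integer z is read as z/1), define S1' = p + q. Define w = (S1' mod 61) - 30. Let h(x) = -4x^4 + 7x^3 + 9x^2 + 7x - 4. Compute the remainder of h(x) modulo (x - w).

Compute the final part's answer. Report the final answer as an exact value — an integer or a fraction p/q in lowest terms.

-30685

Step 1: total draws C(17,3) = 680; favorable C(7,3) = 35; P = 7/136; answer 7/136
Step 2: S1 = 7/136; threaded value p + q = 143; w = -9; remainder = value at the root: -4*(-9)^4 + 7*(-9)^3 + 9*(-9)^2 + 7*(-9)^1 - 4 = (-26244) + (-5103) + (729) + (-63) + (-4) = -30685; answer -30685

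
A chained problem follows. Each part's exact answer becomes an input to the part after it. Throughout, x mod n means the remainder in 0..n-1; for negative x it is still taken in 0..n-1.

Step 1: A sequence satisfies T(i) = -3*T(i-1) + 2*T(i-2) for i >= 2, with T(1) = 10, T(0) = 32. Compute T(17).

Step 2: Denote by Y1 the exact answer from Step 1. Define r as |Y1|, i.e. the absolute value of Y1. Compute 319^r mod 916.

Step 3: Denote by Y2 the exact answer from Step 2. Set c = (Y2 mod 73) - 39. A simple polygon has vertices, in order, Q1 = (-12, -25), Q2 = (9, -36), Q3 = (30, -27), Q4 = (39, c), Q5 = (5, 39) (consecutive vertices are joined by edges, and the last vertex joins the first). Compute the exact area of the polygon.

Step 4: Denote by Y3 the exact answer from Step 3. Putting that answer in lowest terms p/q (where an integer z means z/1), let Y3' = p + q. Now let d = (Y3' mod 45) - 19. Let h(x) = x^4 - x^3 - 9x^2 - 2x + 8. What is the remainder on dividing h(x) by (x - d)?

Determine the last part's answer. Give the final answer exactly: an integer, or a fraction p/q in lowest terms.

312728

Step 1: T(2) = -3*(10) + 2*(32) = 34; iterating: T(2)=34, T(3)=-82, T(4)=314, T(5)=-1106, T(6)=3946, T(7)=-14050, T(8)=50042, T(9)=-178226, T(10)=634762, T(11)=-2260738, T(12)=8051738, T(13)=-28676690, T(14)=102133546, T(15)=-363754018, T(16)=1295529146, T(17)=-4614095474; answer -4614095474
Step 2: Y1 = -4614095474; r = 4614095474; squarings mod 916: 319^1=319, 319^2=85, 319^4=813, 319^8=533, 319^16=129, 319^32=153, 319^64=509, 319^128=769, 319^256=541, 319^512=477, 319^1024=361, 319^2048=249, 319^4096=629, 319^8192=845, 319^16384=461, 319^32768=9, 319^65536=81, 319^131072=149, 319^262144=217, 319^524288=373, 319^1048576=813, 319^2097152=533, 319^4194304=129, 319^8388608=153, 319^16777216=509, 319^33554432=769, 319^67108864=541, 319^134217728=477, 319^268435456=361, 319^536870912=249, 319^1073741824=629, 319^2147483648=845, 319^4294967296=461; 319^4614095474 = 319^2 * 319^16 * 319^32 * 319^64 * 319^512 * 319^32768 * 319^65536 * 319^262144 * 319^16777216 * 319^33554432 * 319^268435456 * 319^4294967296 = 749 (mod 916); answer 749
Step 3: Y2 = 749; c = -20; cross terms: (-12*-36 - 9*-25)=657, (9*-27 - 30*-36)=837, (30*-20 - 39*-27)=453, (39*39 - 5*-20)=1621, (5*-25 - -12*39)=343; twice the area = |3911| = 3911; area = 3911/2; answer 3911/2
Step 4: Y3 = 3911/2; threaded value p + q = 3913; d = 24; remainder = value at the root: 1*(24)^4 - 1*(24)^3 - 9*(24)^2 - 2*(24)^1 + 8 = (331776) + (-13824) + (-5184) + (-48) + (8) = 312728; answer 312728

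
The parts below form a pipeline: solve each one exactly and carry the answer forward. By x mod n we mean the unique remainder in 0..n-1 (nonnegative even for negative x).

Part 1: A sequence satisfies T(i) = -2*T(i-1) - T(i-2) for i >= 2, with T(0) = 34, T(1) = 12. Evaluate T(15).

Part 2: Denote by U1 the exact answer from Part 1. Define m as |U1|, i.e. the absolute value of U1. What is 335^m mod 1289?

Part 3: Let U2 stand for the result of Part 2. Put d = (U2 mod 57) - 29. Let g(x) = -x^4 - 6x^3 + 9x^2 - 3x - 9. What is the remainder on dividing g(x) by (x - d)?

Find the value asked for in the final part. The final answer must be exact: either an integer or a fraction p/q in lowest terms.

-478834

Part 1: T(2) = -2*(12) - 1*(34) = -58; iterating: T(2)=-58, T(3)=104, T(4)=-150, T(5)=196, T(6)=-242, T(7)=288, T(8)=-334, T(9)=380, T(10)=-426, T(11)=472, T(12)=-518, T(13)=564, T(14)=-610, T(15)=656; answer 656
Part 2: U1 = 656; m = 656; squarings mod 1289: 335^1=335, 335^2=82, 335^4=279, 335^8=501, 335^16=935, 335^32=283, 335^64=171, 335^128=883, 335^256=1133, 335^512=1134; 335^656 = 335^16 * 335^128 * 335^512 = 567 (mod 1289); answer 567
Part 3: U2 = 567; d = 25; remainder = value at the root: -1*(25)^4 - 6*(25)^3 + 9*(25)^2 - 3*(25)^1 - 9 = (-390625) + (-93750) + (5625) + (-75) + (-9) = -478834; answer -478834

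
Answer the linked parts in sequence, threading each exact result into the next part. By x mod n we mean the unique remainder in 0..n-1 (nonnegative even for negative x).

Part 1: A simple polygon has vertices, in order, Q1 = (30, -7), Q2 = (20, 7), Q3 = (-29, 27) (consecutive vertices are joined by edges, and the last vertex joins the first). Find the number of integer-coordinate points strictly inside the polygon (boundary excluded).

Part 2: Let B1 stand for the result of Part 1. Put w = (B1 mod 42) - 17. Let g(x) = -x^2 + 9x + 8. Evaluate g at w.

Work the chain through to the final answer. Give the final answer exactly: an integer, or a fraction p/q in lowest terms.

-82

Part 1: cross terms: (30*7 - 20*-7)=350, (20*27 - -29*7)=743, (-29*-7 - 30*27)=-607; twice the area = |486| = 486; area = 243; boundary points = 2 + 1 + 1 = 4; strictly interior points = area - boundary/2 + 1 = 242; answer 242
Part 2: B1 = 242; w = 15; -1*(15)^2 + 9*(15)^1 + 8 = (-225) + (135) + (8) = -82; answer -82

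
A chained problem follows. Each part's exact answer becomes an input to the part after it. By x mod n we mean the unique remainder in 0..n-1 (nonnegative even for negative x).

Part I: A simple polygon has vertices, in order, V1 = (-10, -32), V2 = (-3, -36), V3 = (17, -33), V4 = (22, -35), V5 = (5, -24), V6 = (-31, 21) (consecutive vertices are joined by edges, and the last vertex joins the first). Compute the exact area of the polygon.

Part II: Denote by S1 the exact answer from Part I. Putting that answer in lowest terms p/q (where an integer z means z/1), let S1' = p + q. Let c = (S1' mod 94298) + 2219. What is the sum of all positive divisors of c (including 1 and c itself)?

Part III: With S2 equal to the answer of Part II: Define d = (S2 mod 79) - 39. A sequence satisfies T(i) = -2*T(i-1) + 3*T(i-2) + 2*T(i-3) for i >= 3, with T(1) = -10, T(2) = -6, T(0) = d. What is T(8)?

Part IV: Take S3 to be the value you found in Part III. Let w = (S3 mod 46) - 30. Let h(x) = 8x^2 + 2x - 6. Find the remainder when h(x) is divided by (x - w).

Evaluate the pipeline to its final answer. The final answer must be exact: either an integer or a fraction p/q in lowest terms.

Part I: cross terms: (-10*-36 - -3*-32)=264, (-3*-33 - 17*-36)=711, (17*-35 - 22*-33)=131, (22*-24 - 5*-35)=-353, (5*21 - -31*-24)=-639, (-31*-32 - -10*21)=1202; twice the area = |1316| = 1316; area = 658; answer 658
Part II: S1 = 658; threaded value p + q = 659; c = 2878; 2878 = 2 * 1439; sigma = (1 + 2) * (1 + 1439) = 3 * 1440 = 4320; answer 4320
Part III: S2 = 4320; d = 15; T(3) = -2*(-6) + 3*(-10) + 2*(15) = 12; iterating: T(3)=12, T(4)=-62, T(5)=148, T(6)=-458, T(7)=1236, T(8)=-3550; answer -3550
Part IV: S3 = -3550; w = 8; remainder = value at the root: 8*(8)^2 + 2*(8)^1 - 6 = (512) + (16) + (-6) = 522; answer 522

522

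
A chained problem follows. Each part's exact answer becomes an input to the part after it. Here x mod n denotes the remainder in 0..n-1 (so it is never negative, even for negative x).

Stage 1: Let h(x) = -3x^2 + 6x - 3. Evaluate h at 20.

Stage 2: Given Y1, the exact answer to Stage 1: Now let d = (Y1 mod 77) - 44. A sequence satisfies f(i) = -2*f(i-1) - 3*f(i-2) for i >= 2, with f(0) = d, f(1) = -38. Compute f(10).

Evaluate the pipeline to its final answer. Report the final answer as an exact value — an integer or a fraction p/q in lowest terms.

Stage 1: -3*(20)^2 + 6*(20)^1 - 3 = (-1200) + (120) + (-3) = -1083; answer -1083
Stage 2: Y1 = -1083; d = 28; f(2) = -2*(-38) - 3*(28) = -8; iterating: f(2)=-8, f(3)=130, f(4)=-236, f(5)=82, f(6)=544, f(7)=-1334, f(8)=1036, f(9)=1930, f(10)=-6968; answer -6968

-6968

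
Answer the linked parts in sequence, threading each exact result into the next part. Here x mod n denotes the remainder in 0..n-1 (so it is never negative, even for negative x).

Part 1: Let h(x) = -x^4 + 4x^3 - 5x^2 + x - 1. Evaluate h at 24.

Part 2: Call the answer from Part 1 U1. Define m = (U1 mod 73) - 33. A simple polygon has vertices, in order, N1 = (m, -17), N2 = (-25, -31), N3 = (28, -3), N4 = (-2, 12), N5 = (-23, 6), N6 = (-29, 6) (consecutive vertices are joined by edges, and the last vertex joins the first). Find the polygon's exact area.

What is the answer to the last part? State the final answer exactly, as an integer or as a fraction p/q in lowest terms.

802

Part 1: -1*(24)^4 + 4*(24)^3 - 5*(24)^2 + 1*(24)^1 - 1 = (-331776) + (55296) + (-2880) + (24) + (-1) = -279337; answer -279337
Part 2: U1 = -279337; m = 1; cross terms: (1*-31 - -25*-17)=-456, (-25*-3 - 28*-31)=943, (28*12 - -2*-3)=330, (-2*6 - -23*12)=264, (-23*6 - -29*6)=36, (-29*-17 - 1*6)=487; twice the area = |1604| = 1604; area = 802; answer 802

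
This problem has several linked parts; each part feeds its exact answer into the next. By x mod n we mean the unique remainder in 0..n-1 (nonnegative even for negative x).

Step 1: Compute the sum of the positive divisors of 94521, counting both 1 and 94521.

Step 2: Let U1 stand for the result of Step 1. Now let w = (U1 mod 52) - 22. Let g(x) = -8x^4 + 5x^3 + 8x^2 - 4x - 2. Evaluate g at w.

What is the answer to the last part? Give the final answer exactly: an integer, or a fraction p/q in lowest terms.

Step 1: 94521 = 3 * 7^2 * 643; sigma = (1 + 3) * (1 + 7 + 49) * (1 + 643) = 4 * 57 * 644 = 146832; answer 146832
Step 2: U1 = 146832; w = 14; -8*(14)^4 + 5*(14)^3 + 8*(14)^2 - 4*(14)^1 - 2 = (-307328) + (13720) + (1568) + (-56) + (-2) = -292098; answer -292098

-292098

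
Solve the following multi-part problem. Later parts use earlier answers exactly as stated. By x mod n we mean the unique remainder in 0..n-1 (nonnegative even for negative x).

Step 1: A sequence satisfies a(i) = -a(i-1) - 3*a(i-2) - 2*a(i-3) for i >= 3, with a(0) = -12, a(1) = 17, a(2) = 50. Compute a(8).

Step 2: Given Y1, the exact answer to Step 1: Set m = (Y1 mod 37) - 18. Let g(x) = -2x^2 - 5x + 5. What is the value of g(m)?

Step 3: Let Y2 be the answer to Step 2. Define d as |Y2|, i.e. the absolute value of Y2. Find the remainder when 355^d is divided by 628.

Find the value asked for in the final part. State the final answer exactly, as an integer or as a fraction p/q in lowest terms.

341

Step 1: a(3) = -1*(50) - 3*(17) - 2*(-12) = -77; iterating: a(3)=-77, a(4)=-107, a(5)=238, a(6)=237, a(7)=-737, a(8)=-450; answer -450
Step 2: Y1 = -450; m = 13; -2*(13)^2 - 5*(13)^1 + 5 = (-338) + (-65) + (5) = -398; answer -398
Step 3: Y2 = -398; d = 398; squarings mod 628: 355^1=355, 355^2=425, 355^4=389, 355^8=601, 355^16=101, 355^32=153, 355^64=173, 355^128=413, 355^256=381; 355^398 = 355^2 * 355^4 * 355^8 * 355^128 * 355^256 = 341 (mod 628); answer 341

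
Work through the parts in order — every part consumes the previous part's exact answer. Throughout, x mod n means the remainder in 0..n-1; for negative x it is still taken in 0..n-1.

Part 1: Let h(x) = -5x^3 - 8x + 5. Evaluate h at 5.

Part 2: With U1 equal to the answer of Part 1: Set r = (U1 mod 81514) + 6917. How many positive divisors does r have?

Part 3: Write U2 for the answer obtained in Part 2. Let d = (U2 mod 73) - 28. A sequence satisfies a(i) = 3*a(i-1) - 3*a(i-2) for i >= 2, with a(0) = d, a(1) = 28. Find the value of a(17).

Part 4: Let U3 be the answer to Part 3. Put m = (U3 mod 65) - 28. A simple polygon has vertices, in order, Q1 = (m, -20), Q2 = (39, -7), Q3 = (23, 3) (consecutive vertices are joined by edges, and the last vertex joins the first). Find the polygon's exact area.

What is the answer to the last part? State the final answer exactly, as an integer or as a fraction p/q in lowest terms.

Part 1: -5*(5)^3 - 8*(5)^1 + 5 = (-625) + (-40) + (5) = -660; answer -660
Part 2: U1 = -660; r = 87771; 87771 = 3 * 17 * 1721; number of divisors = (1+1) * (1+1) * (1+1) = 8; answer 8
Part 3: U2 = 8; d = -20; a(2) = 3*(28) - 3*(-20) = 144; iterating: a(2)=144, a(3)=348, a(4)=612, a(5)=792, a(6)=540, a(7)=-756, a(8)=-3888, a(9)=-9396, a(10)=-16524, a(11)=-21384, a(12)=-14580, a(13)=20412, a(14)=104976, a(15)=253692, a(16)=446148, a(17)=577368; answer 577368
Part 4: U3 = 577368; m = 10; cross terms: (10*-7 - 39*-20)=710, (39*3 - 23*-7)=278, (23*-20 - 10*3)=-490; twice the area = |498| = 498; area = 249; answer 249

249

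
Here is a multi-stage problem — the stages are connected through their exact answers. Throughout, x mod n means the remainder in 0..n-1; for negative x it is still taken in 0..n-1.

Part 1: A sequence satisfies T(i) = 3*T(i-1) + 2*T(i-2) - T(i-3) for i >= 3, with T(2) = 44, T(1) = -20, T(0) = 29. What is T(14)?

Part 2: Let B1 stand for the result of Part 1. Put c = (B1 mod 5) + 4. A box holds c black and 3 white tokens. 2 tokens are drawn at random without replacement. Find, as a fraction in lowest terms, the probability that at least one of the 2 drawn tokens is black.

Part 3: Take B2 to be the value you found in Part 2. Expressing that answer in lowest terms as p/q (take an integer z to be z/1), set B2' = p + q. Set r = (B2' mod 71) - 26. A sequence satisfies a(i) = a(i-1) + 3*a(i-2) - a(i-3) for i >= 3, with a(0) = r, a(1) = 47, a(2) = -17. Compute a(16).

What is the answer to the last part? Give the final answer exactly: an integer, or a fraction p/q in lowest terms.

1555843

Part 1: T(3) = 3*(44) + 2*(-20) - 1*(29) = 63; iterating: T(3)=63, T(4)=297, T(5)=973, T(6)=3450, T(7)=11999, T(8)=41924, T(9)=146320, T(10)=510809, T(11)=1783143, T(12)=6224727, T(13)=21729658, T(14)=75855285; answer 75855285
Part 2: B1 = 75855285; c = 4; total draws C(7,2) = 21; complement C(3,2) = 3; favorable 21 - 3 = 18; P = 6/7; answer 6/7
Part 3: B2 = 6/7; threaded value p + q = 13; r = -13; a(3) = 1*(-17) + 3*(47) - 1*(-13) = 137; iterating: a(3)=137, a(4)=39, a(5)=467, a(6)=447, a(7)=1809, a(8)=2683, a(9)=7663, a(10)=13903, a(11)=34209, a(12)=68255, a(13)=156979, a(14)=327535, a(15)=730217, a(16)=1555843; answer 1555843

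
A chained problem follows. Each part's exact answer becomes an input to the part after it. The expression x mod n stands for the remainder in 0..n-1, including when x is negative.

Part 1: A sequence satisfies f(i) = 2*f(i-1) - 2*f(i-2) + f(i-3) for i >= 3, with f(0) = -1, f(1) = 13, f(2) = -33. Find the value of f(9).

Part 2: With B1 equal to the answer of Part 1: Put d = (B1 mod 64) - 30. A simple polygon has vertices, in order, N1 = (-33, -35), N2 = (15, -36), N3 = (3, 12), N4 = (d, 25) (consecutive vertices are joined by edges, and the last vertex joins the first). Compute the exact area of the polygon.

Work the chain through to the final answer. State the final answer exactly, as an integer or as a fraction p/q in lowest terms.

Part 1: f(3) = 2*(-33) - 2*(13) + 1*(-1) = -93; iterating: f(3)=-93, f(4)=-107, f(5)=-61, f(6)=-1, f(7)=13, f(8)=-33, f(9)=-93; answer -93
Part 2: B1 = -93; d = 5; cross terms: (-33*-36 - 15*-35)=1713, (15*12 - 3*-36)=288, (3*25 - 5*12)=15, (5*-35 - -33*25)=650; twice the area = |2666| = 2666; area = 1333; answer 1333

1333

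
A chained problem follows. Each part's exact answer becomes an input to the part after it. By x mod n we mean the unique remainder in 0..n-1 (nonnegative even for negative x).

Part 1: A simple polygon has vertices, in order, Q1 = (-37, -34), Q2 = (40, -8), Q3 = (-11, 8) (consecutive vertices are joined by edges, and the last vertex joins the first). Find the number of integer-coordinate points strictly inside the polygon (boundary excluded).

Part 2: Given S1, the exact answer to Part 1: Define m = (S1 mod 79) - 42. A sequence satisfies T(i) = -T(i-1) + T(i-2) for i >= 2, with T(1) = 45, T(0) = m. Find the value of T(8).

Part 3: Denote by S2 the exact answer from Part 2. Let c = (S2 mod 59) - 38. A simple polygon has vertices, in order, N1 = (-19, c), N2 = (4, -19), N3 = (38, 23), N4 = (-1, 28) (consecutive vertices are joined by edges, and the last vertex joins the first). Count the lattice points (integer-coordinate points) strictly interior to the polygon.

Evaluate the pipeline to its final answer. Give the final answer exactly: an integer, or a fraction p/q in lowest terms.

1362

Part 1: cross terms: (-37*-8 - 40*-34)=1656, (40*8 - -11*-8)=232, (-11*-34 - -37*8)=670; twice the area = |2558| = 2558; area = 1279; boundary points = 1 + 1 + 2 = 4; strictly interior points = area - boundary/2 + 1 = 1278; answer 1278
Part 2: S1 = 1278; m = -28; T(2) = -1*(45) + 1*(-28) = -73; iterating: T(2)=-73, T(3)=118, T(4)=-191, T(5)=309, T(6)=-500, T(7)=809, T(8)=-1309; answer -1309
Part 3: S2 = -1309; c = 10; cross terms: (-19*-19 - 4*10)=321, (4*23 - 38*-19)=814, (38*28 - -1*23)=1087, (-1*10 - -19*28)=522; twice the area = |2744| = 2744; area = 1372; boundary points = 1 + 2 + 1 + 18 = 22; strictly interior points = area - boundary/2 + 1 = 1362; answer 1362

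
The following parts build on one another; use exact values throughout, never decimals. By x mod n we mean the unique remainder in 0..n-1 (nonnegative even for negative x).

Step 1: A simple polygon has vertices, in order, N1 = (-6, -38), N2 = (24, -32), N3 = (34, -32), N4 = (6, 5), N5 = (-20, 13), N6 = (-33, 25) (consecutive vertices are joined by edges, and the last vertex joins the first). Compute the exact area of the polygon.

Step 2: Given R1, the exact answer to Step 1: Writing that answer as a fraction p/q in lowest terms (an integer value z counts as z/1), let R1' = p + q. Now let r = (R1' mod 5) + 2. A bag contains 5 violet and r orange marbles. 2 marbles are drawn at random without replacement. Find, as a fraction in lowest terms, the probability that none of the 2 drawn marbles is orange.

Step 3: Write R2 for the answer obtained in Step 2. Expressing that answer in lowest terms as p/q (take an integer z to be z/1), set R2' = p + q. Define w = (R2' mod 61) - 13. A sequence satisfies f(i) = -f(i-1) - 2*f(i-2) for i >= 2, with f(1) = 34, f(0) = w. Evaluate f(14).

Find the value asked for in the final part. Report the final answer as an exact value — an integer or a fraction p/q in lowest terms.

3094

Step 1: cross terms: (-6*-32 - 24*-38)=1104, (24*-32 - 34*-32)=320, (34*5 - 6*-32)=362, (6*13 - -20*5)=178, (-20*25 - -33*13)=-71, (-33*-38 - -6*25)=1404; twice the area = |3297| = 3297; area = 3297/2; answer 3297/2
Step 2: R1 = 3297/2; threaded value p + q = 3299; r = 6; total draws C(11,2) = 55; favorable C(5,2) = 10; P = 2/11; answer 2/11
Step 3: R2 = 2/11; threaded value p + q = 13; w = 0; f(2) = -1*(34) - 2*(0) = -34; iterating: f(2)=-34, f(3)=-34, f(4)=102, f(5)=-34, f(6)=-170, f(7)=238, f(8)=102, f(9)=-578, f(10)=374, f(11)=782, f(12)=-1530, f(13)=-34, f(14)=3094; answer 3094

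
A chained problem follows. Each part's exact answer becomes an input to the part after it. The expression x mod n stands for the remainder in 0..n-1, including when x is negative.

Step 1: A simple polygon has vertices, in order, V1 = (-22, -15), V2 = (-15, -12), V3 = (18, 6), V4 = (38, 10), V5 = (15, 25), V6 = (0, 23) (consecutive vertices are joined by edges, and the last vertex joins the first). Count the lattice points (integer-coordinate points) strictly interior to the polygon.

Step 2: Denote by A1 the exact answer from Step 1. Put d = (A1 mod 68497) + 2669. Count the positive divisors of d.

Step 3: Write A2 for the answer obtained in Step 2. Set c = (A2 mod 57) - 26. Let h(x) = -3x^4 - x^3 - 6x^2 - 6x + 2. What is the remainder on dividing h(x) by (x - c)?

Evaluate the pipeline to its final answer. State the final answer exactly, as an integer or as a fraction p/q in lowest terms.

-474278

Step 1: cross terms: (-22*-12 - -15*-15)=39, (-15*6 - 18*-12)=126, (18*10 - 38*6)=-48, (38*25 - 15*10)=800, (15*23 - 0*25)=345, (0*-15 - -22*23)=506; twice the area = |1768| = 1768; area = 884; boundary points = 1 + 3 + 4 + 1 + 1 + 2 = 12; strictly interior points = area - boundary/2 + 1 = 879; answer 879
Step 2: A1 = 879; d = 3548; 3548 = 2^2 * 887; number of divisors = (2+1) * (1+1) = 6; answer 6
Step 3: A2 = 6; c = -20; remainder = value at the root: -3*(-20)^4 - 1*(-20)^3 - 6*(-20)^2 - 6*(-20)^1 + 2 = (-480000) + (8000) + (-2400) + (120) + (2) = -474278; answer -474278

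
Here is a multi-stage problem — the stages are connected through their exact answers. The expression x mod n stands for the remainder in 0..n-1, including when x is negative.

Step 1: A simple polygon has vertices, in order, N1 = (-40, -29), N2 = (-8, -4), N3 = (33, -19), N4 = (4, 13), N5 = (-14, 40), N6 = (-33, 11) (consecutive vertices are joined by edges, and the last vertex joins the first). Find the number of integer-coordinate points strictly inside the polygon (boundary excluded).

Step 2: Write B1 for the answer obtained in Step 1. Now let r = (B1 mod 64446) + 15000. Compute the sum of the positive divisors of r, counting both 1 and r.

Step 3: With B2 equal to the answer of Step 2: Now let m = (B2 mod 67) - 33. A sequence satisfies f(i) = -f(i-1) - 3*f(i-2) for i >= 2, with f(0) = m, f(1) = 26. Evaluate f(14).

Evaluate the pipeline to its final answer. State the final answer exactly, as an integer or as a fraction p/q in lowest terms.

Step 1: cross terms: (-40*-4 - -8*-29)=-72, (-8*-19 - 33*-4)=284, (33*13 - 4*-19)=505, (4*40 - -14*13)=342, (-14*11 - -33*40)=1166, (-33*-29 - -40*11)=1397; twice the area = |3622| = 3622; area = 1811; boundary points = 1 + 1 + 1 + 9 + 1 + 1 = 14; strictly interior points = area - boundary/2 + 1 = 1805; answer 1805
Step 2: B1 = 1805; r = 16805; 16805 = 5 * 3361; sigma = (1 + 5) * (1 + 3361) = 6 * 3362 = 20172; answer 20172
Step 3: B2 = 20172; m = -28; f(2) = -1*(26) - 3*(-28) = 58; iterating: f(2)=58, f(3)=-136, f(4)=-38, f(5)=446, f(6)=-332, f(7)=-1006, f(8)=2002, f(9)=1016, f(10)=-7022, f(11)=3974, f(12)=17092, f(13)=-29014, f(14)=-22262; answer -22262

-22262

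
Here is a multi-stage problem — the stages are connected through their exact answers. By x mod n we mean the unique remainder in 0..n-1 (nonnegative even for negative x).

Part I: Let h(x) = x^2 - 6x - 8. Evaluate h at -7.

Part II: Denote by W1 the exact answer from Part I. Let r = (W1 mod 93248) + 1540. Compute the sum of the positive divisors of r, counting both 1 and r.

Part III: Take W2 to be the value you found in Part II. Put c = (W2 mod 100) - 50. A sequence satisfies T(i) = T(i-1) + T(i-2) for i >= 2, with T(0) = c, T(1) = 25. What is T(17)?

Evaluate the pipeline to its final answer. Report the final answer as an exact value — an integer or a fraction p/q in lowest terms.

57691

Part I: 1*(-7)^2 - 6*(-7)^1 - 8 = (49) + (42) + (-8) = 83; answer 83
Part II: W1 = 83; r = 1623; 1623 = 3 * 541; sigma = (1 + 3) * (1 + 541) = 4 * 542 = 2168; answer 2168
Part III: W2 = 2168; c = 18; T(2) = 1*(25) + 1*(18) = 43; iterating: T(2)=43, T(3)=68, T(4)=111, T(5)=179, T(6)=290, T(7)=469, T(8)=759, T(9)=1228, T(10)=1987, T(11)=3215, T(12)=5202, T(13)=8417, T(14)=13619, T(15)=22036, T(16)=35655, T(17)=57691; answer 57691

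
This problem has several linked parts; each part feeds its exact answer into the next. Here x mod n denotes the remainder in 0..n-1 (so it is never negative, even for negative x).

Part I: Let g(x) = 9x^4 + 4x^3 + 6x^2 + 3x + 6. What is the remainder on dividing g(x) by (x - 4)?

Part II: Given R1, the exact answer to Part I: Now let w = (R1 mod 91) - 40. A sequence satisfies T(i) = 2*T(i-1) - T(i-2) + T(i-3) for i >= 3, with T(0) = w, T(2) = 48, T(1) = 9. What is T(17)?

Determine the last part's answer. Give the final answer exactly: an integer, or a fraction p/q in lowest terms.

189386

Part I: remainder = value at the root: 9*(4)^4 + 4*(4)^3 + 6*(4)^2 + 3*(4)^1 + 6 = (2304) + (256) + (96) + (12) + (6) = 2674; answer 2674
Part II: R1 = 2674; w = -5; T(3) = 2*(48) - 1*(9) + 1*(-5) = 82; iterating: T(3)=82, T(4)=125, T(5)=216, T(6)=389, T(7)=687, T(8)=1201, T(9)=2104, T(10)=3694, T(11)=6485, T(12)=11380, T(13)=19969, T(14)=35043, T(15)=61497, T(16)=107920, T(17)=189386; answer 189386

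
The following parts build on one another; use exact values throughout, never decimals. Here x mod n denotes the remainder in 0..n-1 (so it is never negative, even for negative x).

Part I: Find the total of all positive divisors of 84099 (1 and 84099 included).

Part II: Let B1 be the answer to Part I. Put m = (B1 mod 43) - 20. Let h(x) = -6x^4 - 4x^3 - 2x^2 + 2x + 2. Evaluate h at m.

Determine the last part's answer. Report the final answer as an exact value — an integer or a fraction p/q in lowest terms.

Part I: 84099 = 3 * 17^2 * 97; sigma = (1 + 3) * (1 + 17 + 289) * (1 + 97) = 4 * 307 * 98 = 120344; answer 120344
Part II: B1 = 120344; m = 10; -6*(10)^4 - 4*(10)^3 - 2*(10)^2 + 2*(10)^1 + 2 = (-60000) + (-4000) + (-200) + (20) + (2) = -64178; answer -64178

-64178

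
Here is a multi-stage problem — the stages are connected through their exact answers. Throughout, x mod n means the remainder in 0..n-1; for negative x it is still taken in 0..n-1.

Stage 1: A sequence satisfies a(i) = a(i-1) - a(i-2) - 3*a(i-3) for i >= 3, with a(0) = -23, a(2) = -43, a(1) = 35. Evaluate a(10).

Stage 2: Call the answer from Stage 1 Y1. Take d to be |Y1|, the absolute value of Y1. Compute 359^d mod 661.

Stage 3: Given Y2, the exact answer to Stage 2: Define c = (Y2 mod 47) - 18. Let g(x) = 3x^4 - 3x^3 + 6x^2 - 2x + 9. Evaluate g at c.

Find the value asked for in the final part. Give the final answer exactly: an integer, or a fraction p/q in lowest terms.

14233

Stage 1: a(3) = 1*(-43) - 1*(35) - 3*(-23) = -9; iterating: a(3)=-9, a(4)=-71, a(5)=67, a(6)=165, a(7)=311, a(8)=-55, a(9)=-861, a(10)=-1739; answer -1739
Stage 2: Y1 = -1739; d = 1739; squarings mod 661: 359^1=359, 359^2=647, 359^4=196, 359^8=78, 359^16=135, 359^32=378, 359^64=108, 359^128=427, 359^256=554, 359^512=212, 359^1024=657; 359^1739 = 359^1 * 359^2 * 359^8 * 359^64 * 359^128 * 359^512 * 359^1024 = 527 (mod 661); answer 527
Stage 3: Y2 = 527; c = -8; 3*(-8)^4 - 3*(-8)^3 + 6*(-8)^2 - 2*(-8)^1 + 9 = (12288) + (1536) + (384) + (16) + (9) = 14233; answer 14233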